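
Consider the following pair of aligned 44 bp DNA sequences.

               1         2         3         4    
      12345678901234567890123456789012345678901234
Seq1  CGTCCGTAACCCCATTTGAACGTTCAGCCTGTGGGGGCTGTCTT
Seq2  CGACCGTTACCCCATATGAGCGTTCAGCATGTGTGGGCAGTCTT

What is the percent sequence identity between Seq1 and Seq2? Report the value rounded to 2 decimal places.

The sequences differ at positions 3 (T/A), 8 (A/T), 16 (T/A), 20 (A/G), 29 (C/A), 34 (G/T), 39 (T/A).
37 of the 44 sites match, so the percent identity is 37/44 × 100 = 84.09%.

84.09%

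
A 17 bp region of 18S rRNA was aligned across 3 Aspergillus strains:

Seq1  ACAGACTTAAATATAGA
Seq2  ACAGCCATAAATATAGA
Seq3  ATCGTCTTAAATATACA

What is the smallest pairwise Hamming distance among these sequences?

2

Pairwise Hamming distances:
  Seq1 vs Seq2: 2
  Seq1 vs Seq3: 4
  Seq2 vs Seq3: 5
The smallest is 2, between Seq1 and Seq2.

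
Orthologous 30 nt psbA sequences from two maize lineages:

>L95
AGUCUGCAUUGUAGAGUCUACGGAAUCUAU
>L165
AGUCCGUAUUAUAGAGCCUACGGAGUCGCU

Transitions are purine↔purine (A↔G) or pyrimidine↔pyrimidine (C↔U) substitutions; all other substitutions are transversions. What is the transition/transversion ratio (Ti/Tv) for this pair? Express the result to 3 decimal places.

Mismatches occur at site 5 (U/C, transition), site 7 (C/U, transition), site 11 (G/A, transition), site 17 (U/C, transition), site 25 (A/G, transition), site 28 (U/G, transversion), site 29 (A/C, transversion).
Of the 7 differences, 5 transitions and 2 transversions, so Ti/Tv = 5/2 = 2.500.

2.500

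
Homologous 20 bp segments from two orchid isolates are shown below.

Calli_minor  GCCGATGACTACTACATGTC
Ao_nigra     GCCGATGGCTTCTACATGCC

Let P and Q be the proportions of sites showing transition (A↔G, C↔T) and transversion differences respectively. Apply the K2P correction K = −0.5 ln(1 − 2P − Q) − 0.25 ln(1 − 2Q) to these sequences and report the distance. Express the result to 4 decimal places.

0.1702

Differing sites — 8:A/G (Ti); 11:A/T (Tv); 19:T/C (Ti).
Of the 3 differences, 2 transitions and 1 transversion over 20 sites: P = 2/20 = 0.100000, Q = 1/20 = 0.050000.
d = −0.5·ln(0.750000) − 0.25·ln(0.900000) = −0.5·(-0.287682) − 0.25·(-0.105361) = 0.1702.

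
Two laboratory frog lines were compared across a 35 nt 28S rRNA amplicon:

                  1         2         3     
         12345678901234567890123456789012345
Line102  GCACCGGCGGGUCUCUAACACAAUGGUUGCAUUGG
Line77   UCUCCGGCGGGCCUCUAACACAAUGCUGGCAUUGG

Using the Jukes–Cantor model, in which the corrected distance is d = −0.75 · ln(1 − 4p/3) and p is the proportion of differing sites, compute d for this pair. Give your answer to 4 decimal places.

0.1585

Mismatches occur at site 1 (G→U), site 3 (A→U), site 12 (U→C), site 26 (G→C), site 28 (U→G).
p = 5/35 = 0.142857.
d = −0.75 · ln(1 − (4/3)·0.142857) = −0.75 · ln(0.809524) = −0.75 · (-0.211309) = 0.1585.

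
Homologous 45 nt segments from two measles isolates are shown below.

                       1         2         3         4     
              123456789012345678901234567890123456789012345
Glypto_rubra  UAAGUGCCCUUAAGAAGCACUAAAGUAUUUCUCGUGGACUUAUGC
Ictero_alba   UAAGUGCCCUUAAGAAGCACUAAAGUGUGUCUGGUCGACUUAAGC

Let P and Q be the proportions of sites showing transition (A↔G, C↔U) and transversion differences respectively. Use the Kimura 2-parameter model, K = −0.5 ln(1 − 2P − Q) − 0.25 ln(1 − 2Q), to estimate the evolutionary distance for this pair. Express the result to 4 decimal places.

Differing sites — 27:A/G (Ti); 29:U/G (Tv); 33:C/G (Tv); 36:G/C (Tv); 43:U/A (Tv).
Of the 5 differences, 1 transition and 4 transversions over 45 sites: P = 1/45 = 0.022222, Q = 4/45 = 0.088889.
d = −0.5·ln(0.866667) − 0.25·ln(0.822222) = −0.5·(-0.143100) − 0.25·(-0.195745) = 0.1205.

0.1205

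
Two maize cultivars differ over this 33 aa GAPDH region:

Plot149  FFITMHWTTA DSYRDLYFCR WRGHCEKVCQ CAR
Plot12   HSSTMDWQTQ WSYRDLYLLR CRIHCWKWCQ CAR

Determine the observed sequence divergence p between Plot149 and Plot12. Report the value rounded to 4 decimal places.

Mismatches occur at site 1 (F→H), site 2 (F→S), site 3 (I→S), site 6 (H→D), site 8 (T→Q), site 10 (A→Q), site 11 (D→W), site 18 (F→L), site 19 (C→L), site 21 (W→C), site 23 (G→I), site 26 (E→W), site 28 (V→W).
There are 13 differences over 33 sites, so p = 13/33 = 0.3939.

0.3939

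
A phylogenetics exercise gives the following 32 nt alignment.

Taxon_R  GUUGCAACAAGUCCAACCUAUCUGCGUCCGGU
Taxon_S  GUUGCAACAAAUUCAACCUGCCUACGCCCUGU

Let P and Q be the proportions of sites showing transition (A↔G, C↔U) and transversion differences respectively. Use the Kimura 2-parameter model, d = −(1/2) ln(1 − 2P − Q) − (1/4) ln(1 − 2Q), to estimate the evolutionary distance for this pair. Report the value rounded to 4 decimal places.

Differing sites — 11:G/A (Ti); 13:C/U (Ti); 20:A/G (Ti); 21:U/C (Ti); 24:G/A (Ti); 27:U/C (Ti); 30:G/U (Tv).
Of the 7 differences, 6 transitions and 1 transversion over 32 sites: P = 6/32 = 0.187500, Q = 1/32 = 0.031250.
d = −0.5·ln(0.593750) − 0.25·ln(0.937500) = −0.5·(-0.521297) − 0.25·(-0.064539) = 0.2768.

0.2768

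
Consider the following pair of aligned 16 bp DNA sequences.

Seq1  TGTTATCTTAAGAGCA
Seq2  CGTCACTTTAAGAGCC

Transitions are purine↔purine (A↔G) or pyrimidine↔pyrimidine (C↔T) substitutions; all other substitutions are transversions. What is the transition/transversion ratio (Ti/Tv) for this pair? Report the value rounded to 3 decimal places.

Mismatches occur at site 1 (T/C, transition), site 4 (T/C, transition), site 6 (T/C, transition), site 7 (C/T, transition), site 16 (A/C, transversion).
Of the 5 differences, 4 transitions and 1 transversion, so Ti/Tv = 4/1 = 4.000.

4.000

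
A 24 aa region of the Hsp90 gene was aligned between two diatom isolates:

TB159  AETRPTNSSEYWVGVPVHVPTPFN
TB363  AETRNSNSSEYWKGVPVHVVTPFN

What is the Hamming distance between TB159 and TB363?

The sequences differ at positions 5 (P/N), 6 (T/S), 13 (V/K), 20 (P/V).
That gives 4 mismatches out of 24 aligned sites, so the Hamming distance is 4.

4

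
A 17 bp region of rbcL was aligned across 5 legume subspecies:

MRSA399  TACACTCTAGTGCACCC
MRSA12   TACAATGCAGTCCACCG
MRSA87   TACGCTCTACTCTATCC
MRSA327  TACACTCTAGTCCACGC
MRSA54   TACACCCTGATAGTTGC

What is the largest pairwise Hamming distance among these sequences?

Pairwise Hamming distances:
  MRSA399 vs MRSA12: 5
  MRSA399 vs MRSA87: 5
  MRSA399 vs MRSA327: 2
  MRSA399 vs MRSA54: 8
  MRSA12 vs MRSA87: 8
  MRSA12 vs MRSA327: 5
  MRSA12 vs MRSA54: 12
  MRSA87 vs MRSA327: 5
  MRSA87 vs MRSA54: 8
  MRSA327 vs MRSA54: 7
The largest is 12, between MRSA12 and MRSA54.

12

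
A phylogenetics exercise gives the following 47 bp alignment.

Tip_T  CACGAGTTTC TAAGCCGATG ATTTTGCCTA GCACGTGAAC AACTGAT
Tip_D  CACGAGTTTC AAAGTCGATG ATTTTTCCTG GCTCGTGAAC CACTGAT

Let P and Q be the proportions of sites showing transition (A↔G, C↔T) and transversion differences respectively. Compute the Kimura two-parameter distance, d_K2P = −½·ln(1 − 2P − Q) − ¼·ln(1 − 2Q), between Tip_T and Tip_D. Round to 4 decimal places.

Differing sites — 11:T/A (Tv); 15:C/T (Ti); 26:G/T (Tv); 30:A/G (Ti); 33:A/T (Tv); 41:A/C (Tv).
Of the 6 differences, 2 transitions and 4 transversions over 47 sites: P = 2/47 = 0.042553, Q = 4/47 = 0.085106.
d = −0.5·ln(0.829788) − 0.25·ln(0.829788) = −0.5·(-0.186585) − 0.25·(-0.186585) = 0.1399.

0.1399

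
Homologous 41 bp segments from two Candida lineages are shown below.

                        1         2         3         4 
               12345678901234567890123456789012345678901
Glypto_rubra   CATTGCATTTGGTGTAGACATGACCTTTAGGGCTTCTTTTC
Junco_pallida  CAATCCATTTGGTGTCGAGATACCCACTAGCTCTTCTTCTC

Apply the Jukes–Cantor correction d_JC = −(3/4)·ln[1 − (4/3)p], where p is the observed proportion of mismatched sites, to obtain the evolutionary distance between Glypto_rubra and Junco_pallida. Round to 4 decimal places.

Differing sites — 3:T/A; 5:G/C; 16:A/C; 19:C/G; 22:G/A; 23:A/C; 26:T/A; 27:T/C; 31:G/C; 32:G/T; 39:T/C.
p = 11/41 = 0.268293.
d = −0.75 · ln(1 − (4/3)·0.268293) = −0.75 · ln(0.642276) = −0.75 · (-0.442737) = 0.3321.

0.3321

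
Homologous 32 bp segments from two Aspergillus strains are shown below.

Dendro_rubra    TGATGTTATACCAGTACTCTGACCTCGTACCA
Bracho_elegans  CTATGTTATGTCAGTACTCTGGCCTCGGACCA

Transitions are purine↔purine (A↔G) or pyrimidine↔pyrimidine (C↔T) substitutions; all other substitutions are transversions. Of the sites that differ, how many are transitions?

Mismatches occur at site 1 (T→C, transition), site 2 (G→T, transversion), site 10 (A→G, transition), site 11 (C→T, transition), site 22 (A→G, transition), site 28 (T→G, transversion).
Of the 6 differences, 4 transitions and 2 transversions, so the answer is 4.

4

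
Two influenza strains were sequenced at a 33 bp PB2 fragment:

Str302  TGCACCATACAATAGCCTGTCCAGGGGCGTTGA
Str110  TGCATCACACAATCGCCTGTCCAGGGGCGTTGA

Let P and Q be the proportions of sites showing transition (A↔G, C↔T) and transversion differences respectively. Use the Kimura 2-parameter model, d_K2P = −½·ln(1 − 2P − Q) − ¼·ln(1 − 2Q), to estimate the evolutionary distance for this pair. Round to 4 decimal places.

0.0978

Differing sites — 5:C/T (Ti); 8:T/C (Ti); 14:A/C (Tv).
Of the 3 differences, 2 transitions and 1 transversion over 33 sites: P = 2/33 = 0.060606, Q = 1/33 = 0.030303.
d = −0.5·ln(0.848485) − 0.25·ln(0.939394) = −0.5·(-0.164303) − 0.25·(-0.062520) = 0.0978.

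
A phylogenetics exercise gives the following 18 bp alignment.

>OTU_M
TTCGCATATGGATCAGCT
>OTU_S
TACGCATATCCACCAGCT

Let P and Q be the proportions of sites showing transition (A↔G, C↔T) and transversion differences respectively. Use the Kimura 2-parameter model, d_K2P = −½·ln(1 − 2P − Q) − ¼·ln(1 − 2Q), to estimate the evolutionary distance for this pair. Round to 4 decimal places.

0.2641

Mismatches occur at site 2 (T/A, transversion), site 10 (G/C, transversion), site 11 (G/C, transversion), site 13 (T/C, transition).
Of the 4 differences, 1 transition and 3 transversions over 18 sites: P = 1/18 = 0.055556, Q = 3/18 = 0.166667.
d = −0.5·ln(0.722221) − 0.25·ln(0.666666) = −0.5·(-0.325424) − 0.25·(-0.405466) = 0.2641.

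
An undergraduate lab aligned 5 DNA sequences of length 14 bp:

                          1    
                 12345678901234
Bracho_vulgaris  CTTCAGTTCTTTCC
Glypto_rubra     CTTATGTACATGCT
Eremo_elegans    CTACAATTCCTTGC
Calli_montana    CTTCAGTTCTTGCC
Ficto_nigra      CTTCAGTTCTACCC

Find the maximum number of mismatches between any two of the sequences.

Pairwise Hamming distances:
  Bracho_vulgaris vs Glypto_rubra: 6
  Bracho_vulgaris vs Eremo_elegans: 4
  Bracho_vulgaris vs Calli_montana: 1
  Bracho_vulgaris vs Ficto_nigra: 2
  Glypto_rubra vs Eremo_elegans: 9
  Glypto_rubra vs Calli_montana: 5
  Glypto_rubra vs Ficto_nigra: 7
  Eremo_elegans vs Calli_montana: 5
  Eremo_elegans vs Ficto_nigra: 6
  Calli_montana vs Ficto_nigra: 2
The largest is 9, between Glypto_rubra and Eremo_elegans.

9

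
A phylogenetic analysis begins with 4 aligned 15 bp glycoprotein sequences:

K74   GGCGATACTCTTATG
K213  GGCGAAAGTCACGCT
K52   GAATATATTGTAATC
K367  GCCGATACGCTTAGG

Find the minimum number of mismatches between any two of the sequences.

Pairwise Hamming distances:
  K74 vs K213: 7
  K74 vs K52: 7
  K74 vs K367: 3
  K213 vs K52: 11
  K213 vs K367: 9
  K52 vs K367: 9
The smallest is 3, between K74 and K367.

3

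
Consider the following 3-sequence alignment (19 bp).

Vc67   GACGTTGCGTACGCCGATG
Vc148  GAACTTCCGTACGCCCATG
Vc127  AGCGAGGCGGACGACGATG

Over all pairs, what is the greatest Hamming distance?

Pairwise Hamming distances:
  Vc67 vs Vc148: 4
  Vc67 vs Vc127: 6
  Vc148 vs Vc127: 10
The largest is 10, between Vc148 and Vc127.

10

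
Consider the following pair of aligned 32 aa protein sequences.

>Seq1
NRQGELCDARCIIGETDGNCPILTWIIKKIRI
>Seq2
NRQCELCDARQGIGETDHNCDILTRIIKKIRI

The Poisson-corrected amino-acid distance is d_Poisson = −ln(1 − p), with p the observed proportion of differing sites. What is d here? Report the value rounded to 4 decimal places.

0.2076

Differing sites — 4:G/C; 11:C/Q; 12:I/G; 18:G/H; 21:P/D; 25:W/R.
p = 6/32 = 0.187500.
d = −ln(1 − 0.187500) = −ln(0.812500) = 0.2076.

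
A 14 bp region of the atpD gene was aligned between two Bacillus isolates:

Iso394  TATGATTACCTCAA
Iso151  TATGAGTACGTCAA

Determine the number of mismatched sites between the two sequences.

Mismatches occur at site 6 (T↔G), site 10 (C↔G).
That gives 2 mismatches out of 14 aligned sites, so the Hamming distance is 2.

2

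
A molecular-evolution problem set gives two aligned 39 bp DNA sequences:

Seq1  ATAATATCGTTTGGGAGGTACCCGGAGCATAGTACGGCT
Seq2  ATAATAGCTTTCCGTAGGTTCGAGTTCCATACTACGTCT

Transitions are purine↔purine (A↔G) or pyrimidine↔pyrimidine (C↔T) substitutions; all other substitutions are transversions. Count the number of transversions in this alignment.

12

Mismatches occur at site 7 (T/G, transversion), site 9 (G/T, transversion), site 12 (T/C, transition), site 13 (G/C, transversion), site 15 (G/T, transversion), site 20 (A/T, transversion), site 22 (C/G, transversion), site 23 (C/A, transversion), site 25 (G/T, transversion), site 26 (A/T, transversion), site 27 (G/C, transversion), site 32 (G/C, transversion), site 37 (G/T, transversion).
Of the 13 differences, 1 transition and 12 transversions, so the answer is 12.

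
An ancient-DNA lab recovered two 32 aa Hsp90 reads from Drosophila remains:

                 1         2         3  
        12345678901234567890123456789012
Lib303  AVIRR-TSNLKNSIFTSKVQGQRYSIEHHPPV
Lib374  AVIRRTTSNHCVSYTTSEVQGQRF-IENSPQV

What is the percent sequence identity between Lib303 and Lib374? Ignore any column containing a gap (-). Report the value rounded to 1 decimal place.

Excluding the 2 gap columns leaves 30 comparable sites.
Mismatches occur at site 10 (L↔H), site 11 (K↔C), site 12 (N↔V), site 14 (I↔Y), site 15 (F↔T), site 18 (K↔E), site 24 (Y↔F), site 28 (H↔N), site 29 (H↔S), site 31 (P↔Q).
20 of the 30 comparable sites match, so the percent identity is 20/30 × 100 = 66.7%.

66.7%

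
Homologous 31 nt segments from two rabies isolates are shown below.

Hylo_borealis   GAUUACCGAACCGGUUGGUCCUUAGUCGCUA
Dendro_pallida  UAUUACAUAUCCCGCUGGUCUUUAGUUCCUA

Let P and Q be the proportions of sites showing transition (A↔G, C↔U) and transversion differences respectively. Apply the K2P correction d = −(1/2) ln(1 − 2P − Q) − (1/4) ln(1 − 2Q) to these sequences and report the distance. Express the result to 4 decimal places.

0.3672

Differing sites — 1:G/U (Tv); 7:C/A (Tv); 8:G/U (Tv); 10:A/U (Tv); 13:G/C (Tv); 15:U/C (Ti); 21:C/U (Ti); 27:C/U (Ti); 28:G/C (Tv).
Of the 9 differences, 3 transitions and 6 transversions over 31 sites: P = 3/31 = 0.096774, Q = 6/31 = 0.193548.
d = −0.5·ln(0.612904) − 0.25·ln(0.612904) = −0.5·(-0.489547) − 0.25·(-0.489547) = 0.3672.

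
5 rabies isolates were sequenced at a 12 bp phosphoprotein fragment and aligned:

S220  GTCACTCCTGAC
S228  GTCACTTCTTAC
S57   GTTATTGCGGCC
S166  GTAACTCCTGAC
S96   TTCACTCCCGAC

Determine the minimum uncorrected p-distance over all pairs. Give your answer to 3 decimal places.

Pairwise Hamming distances:
  S220 vs S228: 2
  S220 vs S57: 5
  S220 vs S166: 1
  S220 vs S96: 2
  S228 vs S57: 6
  S228 vs S166: 3
  S228 vs S96: 4
  S57 vs S166: 5
  S57 vs S96: 6
  S166 vs S96: 3
The smallest is 1 mismatch, between S220 and S166; p = 1/12 = 0.083.

0.083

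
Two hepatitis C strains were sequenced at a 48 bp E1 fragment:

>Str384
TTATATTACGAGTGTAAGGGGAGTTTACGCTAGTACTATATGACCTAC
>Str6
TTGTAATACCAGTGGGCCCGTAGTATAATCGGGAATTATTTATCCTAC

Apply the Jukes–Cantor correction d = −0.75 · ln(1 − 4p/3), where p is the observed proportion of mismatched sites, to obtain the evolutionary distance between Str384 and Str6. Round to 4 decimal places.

0.5627

Mismatches occur at site 3 (A↔G), site 6 (T↔A), site 10 (G↔C), site 15 (T↔G), site 16 (A↔G), site 17 (A↔C), site 18 (G↔C), site 19 (G↔C), site 21 (G↔T), site 25 (T↔A), site 28 (C↔A), site 29 (G↔T), site 31 (T↔G), site 32 (A↔G), site 34 (T↔A), site 36 (C↔T), site 40 (A↔T), site 42 (G↔A), site 43 (A↔T).
p = 19/48 = 0.395833.
d = −0.75 · ln(1 − (4/3)·0.395833) = −0.75 · ln(0.472223) = −0.75 · (-0.750304) = 0.5627.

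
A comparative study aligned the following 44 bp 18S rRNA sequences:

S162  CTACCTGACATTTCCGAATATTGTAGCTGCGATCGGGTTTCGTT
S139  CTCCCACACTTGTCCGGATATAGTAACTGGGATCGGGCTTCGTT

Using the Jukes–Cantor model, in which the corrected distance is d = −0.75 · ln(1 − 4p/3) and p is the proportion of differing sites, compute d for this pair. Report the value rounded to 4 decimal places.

The sequences differ at positions 3 (A/C), 6 (T/A), 7 (G/C), 10 (A/T), 12 (T/G), 17 (A/G), 22 (T/A), 26 (G/A), 30 (C/G), 38 (T/C).
p = 10/44 = 0.227273.
d = −0.75 · ln(1 − (4/3)·0.227273) = −0.75 · ln(0.696969) = −0.75 · (-0.361014) = 0.2708.

0.2708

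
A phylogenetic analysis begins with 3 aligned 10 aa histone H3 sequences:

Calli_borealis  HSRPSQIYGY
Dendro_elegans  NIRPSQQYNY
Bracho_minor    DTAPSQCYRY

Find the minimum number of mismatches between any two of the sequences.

Pairwise Hamming distances:
  Calli_borealis vs Dendro_elegans: 4
  Calli_borealis vs Bracho_minor: 5
  Dendro_elegans vs Bracho_minor: 5
The smallest is 4, between Calli_borealis and Dendro_elegans.

4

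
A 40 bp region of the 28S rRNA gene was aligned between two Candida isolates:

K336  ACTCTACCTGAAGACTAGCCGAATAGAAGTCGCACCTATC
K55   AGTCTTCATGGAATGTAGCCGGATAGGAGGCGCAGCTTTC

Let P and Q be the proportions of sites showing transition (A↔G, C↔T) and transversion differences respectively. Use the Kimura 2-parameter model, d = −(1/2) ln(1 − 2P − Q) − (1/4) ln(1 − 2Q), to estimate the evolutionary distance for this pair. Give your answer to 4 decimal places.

Mismatches occur at site 2 (C↔G, transversion), site 6 (A↔T, transversion), site 8 (C↔A, transversion), site 11 (A↔G, transition), site 13 (G↔A, transition), site 14 (A↔T, transversion), site 15 (C↔G, transversion), site 22 (A↔G, transition), site 27 (A↔G, transition), site 30 (T↔G, transversion), site 35 (C↔G, transversion), site 38 (A↔T, transversion).
Of the 12 differences, 4 transitions and 8 transversions over 40 sites: P = 4/40 = 0.100000, Q = 8/40 = 0.200000.
d = −0.5·ln(0.600000) − 0.25·ln(0.600000) = −0.5·(-0.510826) − 0.25·(-0.510826) = 0.3831.

0.3831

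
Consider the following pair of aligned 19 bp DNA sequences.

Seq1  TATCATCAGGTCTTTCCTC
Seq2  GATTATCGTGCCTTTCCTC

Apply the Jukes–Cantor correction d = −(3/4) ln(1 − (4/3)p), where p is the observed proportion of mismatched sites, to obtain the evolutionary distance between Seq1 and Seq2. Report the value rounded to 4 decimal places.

0.3241

Mismatches occur at site 1 (T/G), site 4 (C/T), site 8 (A/G), site 9 (G/T), site 11 (T/C).
p = 5/19 = 0.263158.
d = −0.75 · ln(1 − (4/3)·0.263158) = −0.75 · ln(0.649123) = −0.75 · (-0.432133) = 0.3241.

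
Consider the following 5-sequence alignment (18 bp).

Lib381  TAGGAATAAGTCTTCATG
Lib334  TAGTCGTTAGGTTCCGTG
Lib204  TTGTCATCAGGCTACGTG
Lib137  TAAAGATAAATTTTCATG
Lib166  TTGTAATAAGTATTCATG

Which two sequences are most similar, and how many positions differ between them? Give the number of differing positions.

Pairwise Hamming distances:
  Lib381 vs Lib334: 8
  Lib381 vs Lib204: 7
  Lib381 vs Lib137: 5
  Lib381 vs Lib166: 3
  Lib334 vs Lib204: 5
  Lib334 vs Lib137: 9
  Lib334 vs Lib166: 8
  Lib204 vs Lib137: 10
  Lib204 vs Lib166: 6
  Lib137 vs Lib166: 6
The smallest is 3, between Lib381 and Lib166.

3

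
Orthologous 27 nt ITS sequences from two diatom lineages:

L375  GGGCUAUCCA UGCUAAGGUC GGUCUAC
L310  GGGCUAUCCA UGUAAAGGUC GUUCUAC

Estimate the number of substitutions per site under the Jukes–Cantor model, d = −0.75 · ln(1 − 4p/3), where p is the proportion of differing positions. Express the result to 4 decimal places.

The sequences differ at positions 13 (C/U), 14 (U/A), 22 (G/U).
p = 3/27 = 0.111111.
d = −0.75 · ln(1 − (4/3)·0.111111) = −0.75 · ln(0.851852) = −0.75 · (-0.160342) = 0.1203.

0.1203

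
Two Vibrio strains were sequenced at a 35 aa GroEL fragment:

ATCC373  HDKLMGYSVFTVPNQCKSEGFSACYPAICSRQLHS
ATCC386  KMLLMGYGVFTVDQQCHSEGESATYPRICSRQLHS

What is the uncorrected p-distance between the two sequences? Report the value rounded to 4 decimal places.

0.2857

The sequences differ at positions 1 (H/K), 2 (D/M), 3 (K/L), 8 (S/G), 13 (P/D), 14 (N/Q), 17 (K/H), 21 (F/E), 24 (C/T), 27 (A/R).
There are 10 differences over 35 sites, so p = 10/35 = 0.2857.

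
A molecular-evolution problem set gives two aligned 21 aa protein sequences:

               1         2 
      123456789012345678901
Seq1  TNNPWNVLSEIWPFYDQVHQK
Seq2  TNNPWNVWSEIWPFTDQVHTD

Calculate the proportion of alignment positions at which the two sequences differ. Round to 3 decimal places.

Mismatches occur at site 8 (L/W), site 15 (Y/T), site 20 (Q/T), site 21 (K/D).
There are 4 differences over 21 sites, so p = 4/21 = 0.190.

0.190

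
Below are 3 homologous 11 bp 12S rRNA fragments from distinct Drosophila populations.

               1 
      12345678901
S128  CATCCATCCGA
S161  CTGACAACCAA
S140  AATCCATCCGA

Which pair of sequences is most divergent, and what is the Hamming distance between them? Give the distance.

6

Pairwise Hamming distances:
  S128 vs S161: 5
  S128 vs S140: 1
  S161 vs S140: 6
The largest is 6, between S161 and S140.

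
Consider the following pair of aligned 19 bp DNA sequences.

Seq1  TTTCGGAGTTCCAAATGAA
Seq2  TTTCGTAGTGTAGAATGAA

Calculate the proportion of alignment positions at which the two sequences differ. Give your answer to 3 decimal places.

Differing sites — 6:G/T; 10:T/G; 11:C/T; 12:C/A; 13:A/G.
There are 5 differences over 19 sites, so p = 5/19 = 0.263.

0.263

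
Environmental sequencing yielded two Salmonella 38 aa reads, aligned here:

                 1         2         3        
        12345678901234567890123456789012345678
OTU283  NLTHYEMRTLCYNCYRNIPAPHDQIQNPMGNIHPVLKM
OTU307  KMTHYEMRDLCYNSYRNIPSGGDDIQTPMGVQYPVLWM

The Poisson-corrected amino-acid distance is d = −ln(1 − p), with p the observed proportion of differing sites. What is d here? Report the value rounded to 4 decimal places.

0.4187

The sequences differ at positions 1 (N/K), 2 (L/M), 9 (T/D), 14 (C/S), 20 (A/S), 21 (P/G), 22 (H/G), 24 (Q/D), 27 (N/T), 31 (N/V), 32 (I/Q), 33 (H/Y), 37 (K/W).
p = 13/38 = 0.342105.
d = −ln(1 − 0.342105) = −ln(0.657895) = 0.4187.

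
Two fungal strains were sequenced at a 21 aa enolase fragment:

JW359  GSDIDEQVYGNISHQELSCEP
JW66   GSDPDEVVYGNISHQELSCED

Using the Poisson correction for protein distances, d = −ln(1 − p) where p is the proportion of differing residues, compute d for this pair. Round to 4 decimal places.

0.1542

Differing sites — 4:I/P; 7:Q/V; 21:P/D.
p = 3/21 = 0.142857.
d = −ln(1 − 0.142857) = −ln(0.857143) = 0.1542.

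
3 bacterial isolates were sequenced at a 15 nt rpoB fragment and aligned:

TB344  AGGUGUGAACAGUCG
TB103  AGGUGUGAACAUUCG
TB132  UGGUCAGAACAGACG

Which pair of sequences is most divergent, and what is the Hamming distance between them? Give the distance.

5

Pairwise Hamming distances:
  TB344 vs TB103: 1
  TB344 vs TB132: 4
  TB103 vs TB132: 5
The largest is 5, between TB103 and TB132.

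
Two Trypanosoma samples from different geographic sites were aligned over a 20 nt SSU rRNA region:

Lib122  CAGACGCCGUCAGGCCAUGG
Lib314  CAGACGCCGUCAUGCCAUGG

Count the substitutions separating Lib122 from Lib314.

1

A single mismatch occurs at site 13 (G→U).
That gives 1 mismatch out of 20 aligned sites, so the Hamming distance is 1.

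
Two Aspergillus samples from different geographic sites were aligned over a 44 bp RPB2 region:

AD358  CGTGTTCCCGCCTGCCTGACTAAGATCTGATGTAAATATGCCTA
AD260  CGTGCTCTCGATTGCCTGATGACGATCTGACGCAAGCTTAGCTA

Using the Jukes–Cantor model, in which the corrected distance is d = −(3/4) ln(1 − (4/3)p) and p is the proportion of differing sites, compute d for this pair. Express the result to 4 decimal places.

0.4141

Mismatches occur at site 5 (T→C), site 8 (C→T), site 11 (C→A), site 12 (C→T), site 20 (C→T), site 21 (T→G), site 23 (A→C), site 31 (T→C), site 33 (T→C), site 36 (A→G), site 37 (T→C), site 38 (A→T), site 40 (G→A), site 41 (C→G).
p = 14/44 = 0.318182.
d = −0.75 · ln(1 − (4/3)·0.318182) = −0.75 · ln(0.575757) = −0.75 · (-0.552070) = 0.4141.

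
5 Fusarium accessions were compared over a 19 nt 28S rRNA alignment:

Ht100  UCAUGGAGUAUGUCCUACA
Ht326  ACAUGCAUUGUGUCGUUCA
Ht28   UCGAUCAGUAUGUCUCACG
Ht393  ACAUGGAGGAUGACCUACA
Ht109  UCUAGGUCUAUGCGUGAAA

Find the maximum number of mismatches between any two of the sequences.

13

Pairwise Hamming distances:
  Ht100 vs Ht326: 6
  Ht100 vs Ht28: 7
  Ht100 vs Ht393: 3
  Ht100 vs Ht109: 9
  Ht326 vs Ht28: 10
  Ht326 vs Ht393: 7
  Ht326 vs Ht109: 13
  Ht28 vs Ht393: 10
  Ht28 vs Ht109: 10
  Ht393 vs Ht109: 11
The largest is 13, between Ht326 and Ht109.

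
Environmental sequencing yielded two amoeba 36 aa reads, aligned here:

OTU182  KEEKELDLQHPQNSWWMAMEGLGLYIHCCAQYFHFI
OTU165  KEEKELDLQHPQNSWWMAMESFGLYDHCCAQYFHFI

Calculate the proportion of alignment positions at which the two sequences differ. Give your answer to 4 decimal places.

The sequences differ at positions 21 (G/S), 22 (L/F), 26 (I/D).
There are 3 differences over 36 sites, so p = 3/36 = 0.0833.

0.0833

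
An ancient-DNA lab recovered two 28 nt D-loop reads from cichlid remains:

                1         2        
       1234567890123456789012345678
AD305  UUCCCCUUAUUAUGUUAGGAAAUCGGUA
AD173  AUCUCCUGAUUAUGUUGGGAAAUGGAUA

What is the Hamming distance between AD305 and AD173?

6

Differing sites — 1:U/A; 4:C/U; 8:U/G; 17:A/G; 24:C/G; 26:G/A.
That gives 6 mismatches out of 28 aligned sites, so the Hamming distance is 6.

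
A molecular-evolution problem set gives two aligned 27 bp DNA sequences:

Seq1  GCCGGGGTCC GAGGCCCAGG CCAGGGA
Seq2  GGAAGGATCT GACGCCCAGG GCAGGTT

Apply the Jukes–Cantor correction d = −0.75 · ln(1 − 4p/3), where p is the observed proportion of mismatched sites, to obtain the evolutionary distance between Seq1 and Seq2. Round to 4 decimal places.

0.4408

Differing sites — 2:C/G; 3:C/A; 4:G/A; 7:G/A; 10:C/T; 13:G/C; 21:C/G; 26:G/T; 27:A/T.
p = 9/27 = 0.333333.
d = −0.75 · ln(1 − (4/3)·0.333333) = −0.75 · ln(0.555556) = −0.75 · (-0.587786) = 0.4408.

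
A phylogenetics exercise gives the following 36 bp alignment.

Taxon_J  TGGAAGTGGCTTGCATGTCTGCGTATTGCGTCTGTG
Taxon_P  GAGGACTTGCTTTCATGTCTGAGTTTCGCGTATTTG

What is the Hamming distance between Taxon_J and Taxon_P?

11

The sequences differ at positions 1 (T/G), 2 (G/A), 4 (A/G), 6 (G/C), 8 (G/T), 13 (G/T), 22 (C/A), 25 (A/T), 27 (T/C), 32 (C/A), 34 (G/T).
That gives 11 mismatches out of 36 aligned sites, so the Hamming distance is 11.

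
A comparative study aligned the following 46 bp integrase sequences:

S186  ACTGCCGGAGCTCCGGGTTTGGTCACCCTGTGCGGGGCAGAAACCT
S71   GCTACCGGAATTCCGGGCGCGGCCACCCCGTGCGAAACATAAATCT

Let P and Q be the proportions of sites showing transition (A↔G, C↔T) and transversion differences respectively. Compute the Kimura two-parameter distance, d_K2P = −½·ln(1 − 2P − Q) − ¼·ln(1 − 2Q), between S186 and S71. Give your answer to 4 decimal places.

The sequences differ at positions 1 (A/G, transition), 4 (G/A, transition), 10 (G/A, transition), 11 (C/T, transition), 18 (T/C, transition), 19 (T/G, transversion), 20 (T/C, transition), 23 (T/C, transition), 29 (T/C, transition), 35 (G/A, transition), 36 (G/A, transition), 37 (G/A, transition), 40 (G/T, transversion), 44 (C/T, transition).
Of the 14 differences, 12 transitions and 2 transversions over 46 sites: P = 12/46 = 0.260870, Q = 2/46 = 0.043478.
d = −0.5·ln(0.434782) − 0.25·ln(0.913044) = −0.5·(-0.832911) − 0.25·(-0.090971) = 0.4392.

0.4392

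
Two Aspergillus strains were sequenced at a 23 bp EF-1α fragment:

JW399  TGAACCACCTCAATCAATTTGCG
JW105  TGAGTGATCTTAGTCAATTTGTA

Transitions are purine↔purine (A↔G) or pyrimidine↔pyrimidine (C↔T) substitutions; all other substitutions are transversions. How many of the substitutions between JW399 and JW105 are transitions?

Differing sites — 4:A/G (Ti); 5:C/T (Ti); 6:C/G (Tv); 8:C/T (Ti); 11:C/T (Ti); 13:A/G (Ti); 22:C/T (Ti); 23:G/A (Ti).
Of the 8 differences, 7 transitions and 1 transversion, so the answer is 7.

7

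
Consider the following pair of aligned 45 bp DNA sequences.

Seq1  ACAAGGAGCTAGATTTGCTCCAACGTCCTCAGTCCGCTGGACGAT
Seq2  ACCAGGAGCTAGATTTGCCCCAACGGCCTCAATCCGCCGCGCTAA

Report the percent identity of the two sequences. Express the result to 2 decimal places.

80.00%

Mismatches occur at site 3 (A→C), site 19 (T→C), site 26 (T→G), site 32 (G→A), site 38 (T→C), site 40 (G→C), site 41 (A→G), site 43 (G→T), site 45 (T→A).
36 of the 45 sites match, so the percent identity is 36/45 × 100 = 80.00%.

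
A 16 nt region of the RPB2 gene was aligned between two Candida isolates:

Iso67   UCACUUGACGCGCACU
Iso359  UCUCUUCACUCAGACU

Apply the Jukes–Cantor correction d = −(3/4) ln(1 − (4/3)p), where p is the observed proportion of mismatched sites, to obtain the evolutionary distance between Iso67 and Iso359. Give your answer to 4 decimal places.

Differing sites — 3:A/U; 7:G/C; 10:G/U; 12:G/A; 13:C/G.
p = 5/16 = 0.312500.
d = −0.75 · ln(1 − (4/3)·0.312500) = −0.75 · ln(0.583333) = −0.75 · (-0.538997) = 0.4042.

0.4042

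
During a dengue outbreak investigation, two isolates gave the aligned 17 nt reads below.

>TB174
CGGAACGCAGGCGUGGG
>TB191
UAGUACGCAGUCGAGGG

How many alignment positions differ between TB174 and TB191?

Mismatches occur at site 1 (C/U), site 2 (G/A), site 4 (A/U), site 11 (G/U), site 14 (U/A).
That gives 5 mismatches out of 17 aligned sites, so the Hamming distance is 5.

5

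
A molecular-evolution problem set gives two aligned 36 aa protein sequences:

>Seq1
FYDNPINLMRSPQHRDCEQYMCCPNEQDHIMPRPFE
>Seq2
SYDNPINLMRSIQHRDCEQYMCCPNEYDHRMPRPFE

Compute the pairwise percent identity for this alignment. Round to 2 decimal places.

The sequences differ at positions 1 (F/S), 12 (P/I), 27 (Q/Y), 30 (I/R).
32 of the 36 sites match, so the percent identity is 32/36 × 100 = 88.89%.

88.89%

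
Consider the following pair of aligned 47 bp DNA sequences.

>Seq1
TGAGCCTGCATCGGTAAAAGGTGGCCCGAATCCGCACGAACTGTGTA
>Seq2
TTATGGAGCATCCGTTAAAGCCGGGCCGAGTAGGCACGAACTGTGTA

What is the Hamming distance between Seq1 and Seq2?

Mismatches occur at site 2 (G→T), site 4 (G→T), site 5 (C→G), site 6 (C→G), site 7 (T→A), site 13 (G→C), site 16 (A→T), site 21 (G→C), site 22 (T→C), site 25 (C→G), site 30 (A→G), site 32 (C→A), site 33 (C→G).
That gives 13 mismatches out of 47 aligned sites, so the Hamming distance is 13.

13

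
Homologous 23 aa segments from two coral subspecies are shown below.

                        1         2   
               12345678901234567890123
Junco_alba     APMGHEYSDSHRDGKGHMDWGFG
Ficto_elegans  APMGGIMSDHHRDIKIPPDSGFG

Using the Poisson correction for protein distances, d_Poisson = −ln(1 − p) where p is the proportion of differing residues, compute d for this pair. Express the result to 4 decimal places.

The sequences differ at positions 5 (H/G), 6 (E/I), 7 (Y/M), 10 (S/H), 14 (G/I), 16 (G/I), 17 (H/P), 18 (M/P), 20 (W/S).
p = 9/23 = 0.391304.
d = −ln(1 − 0.391304) = −ln(0.608696) = 0.4964.

0.4964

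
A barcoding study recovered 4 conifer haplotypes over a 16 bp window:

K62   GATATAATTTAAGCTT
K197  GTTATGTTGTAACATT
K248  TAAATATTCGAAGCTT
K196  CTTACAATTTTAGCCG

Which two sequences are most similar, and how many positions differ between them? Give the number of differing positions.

5

Pairwise Hamming distances:
  K62 vs K197: 6
  K62 vs K248: 5
  K62 vs K196: 6
  K197 vs K248: 8
  K197 vs K196: 10
  K248 vs K196: 10
The smallest is 5, between K62 and K248.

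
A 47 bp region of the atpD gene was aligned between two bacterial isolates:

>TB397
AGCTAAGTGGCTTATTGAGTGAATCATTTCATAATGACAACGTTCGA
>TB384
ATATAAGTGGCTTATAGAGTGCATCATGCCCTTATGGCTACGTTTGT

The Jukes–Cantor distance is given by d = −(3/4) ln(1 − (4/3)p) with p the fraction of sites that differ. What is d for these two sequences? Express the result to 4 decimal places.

The sequences differ at positions 2 (G/T), 3 (C/A), 16 (T/A), 22 (A/C), 28 (T/G), 29 (T/C), 31 (A/C), 33 (A/T), 37 (A/G), 39 (A/T), 45 (C/T), 47 (A/T).
p = 12/47 = 0.255319.
d = −0.75 · ln(1 − (4/3)·0.255319) = −0.75 · ln(0.659575) = −0.75 · (-0.416160) = 0.3121.

0.3121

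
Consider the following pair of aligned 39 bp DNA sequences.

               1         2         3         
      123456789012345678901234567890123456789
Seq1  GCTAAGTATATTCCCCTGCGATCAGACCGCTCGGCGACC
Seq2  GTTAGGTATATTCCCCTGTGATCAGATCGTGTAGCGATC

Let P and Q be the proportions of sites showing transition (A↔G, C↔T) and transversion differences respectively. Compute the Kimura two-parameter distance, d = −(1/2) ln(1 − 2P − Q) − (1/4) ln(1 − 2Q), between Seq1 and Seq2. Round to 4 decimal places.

Mismatches occur at site 2 (C/T, transition), site 5 (A/G, transition), site 19 (C/T, transition), site 27 (C/T, transition), site 30 (C/T, transition), site 31 (T/G, transversion), site 32 (C/T, transition), site 33 (G/A, transition), site 38 (C/T, transition).
Of the 9 differences, 8 transitions and 1 transversion over 39 sites: P = 8/39 = 0.205128, Q = 1/39 = 0.025641.
d = −0.5·ln(0.564103) − 0.25·ln(0.948718) = −0.5·(-0.572518) − 0.25·(-0.052644) = 0.2994.

0.2994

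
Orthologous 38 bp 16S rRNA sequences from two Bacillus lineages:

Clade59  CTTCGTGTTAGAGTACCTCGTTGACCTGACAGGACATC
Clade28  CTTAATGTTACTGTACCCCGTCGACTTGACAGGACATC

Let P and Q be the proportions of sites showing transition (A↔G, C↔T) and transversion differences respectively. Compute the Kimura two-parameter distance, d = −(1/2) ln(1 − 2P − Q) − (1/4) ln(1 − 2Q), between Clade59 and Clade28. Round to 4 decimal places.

0.2138

Differing sites — 4:C/A (Tv); 5:G/A (Ti); 11:G/C (Tv); 12:A/T (Tv); 18:T/C (Ti); 22:T/C (Ti); 26:C/T (Ti).
Of the 7 differences, 4 transitions and 3 transversions over 38 sites: P = 4/38 = 0.105263, Q = 3/38 = 0.078947.
d = −0.5·ln(0.710527) − 0.25·ln(0.842106) = −0.5·(-0.341748) − 0.25·(-0.171849) = 0.2138.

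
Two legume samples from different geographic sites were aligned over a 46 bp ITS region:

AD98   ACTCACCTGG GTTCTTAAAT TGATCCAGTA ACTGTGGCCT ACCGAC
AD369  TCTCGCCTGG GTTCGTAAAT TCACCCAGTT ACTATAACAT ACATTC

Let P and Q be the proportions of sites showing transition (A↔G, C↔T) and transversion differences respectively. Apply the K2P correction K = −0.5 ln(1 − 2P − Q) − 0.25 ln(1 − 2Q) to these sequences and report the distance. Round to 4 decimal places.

0.3551

Differing sites — 1:A/T (Tv); 5:A/G (Ti); 15:T/G (Tv); 22:G/C (Tv); 24:T/C (Ti); 30:A/T (Tv); 34:G/A (Ti); 36:G/A (Ti); 37:G/A (Ti); 39:C/A (Tv); 43:C/A (Tv); 44:G/T (Tv); 45:A/T (Tv).
Of the 13 differences, 5 transitions and 8 transversions over 46 sites: P = 5/46 = 0.108696, Q = 8/46 = 0.173913.
d = −0.5·ln(0.608695) − 0.25·ln(0.652174) = −0.5·(-0.496438) − 0.25·(-0.427444) = 0.3551.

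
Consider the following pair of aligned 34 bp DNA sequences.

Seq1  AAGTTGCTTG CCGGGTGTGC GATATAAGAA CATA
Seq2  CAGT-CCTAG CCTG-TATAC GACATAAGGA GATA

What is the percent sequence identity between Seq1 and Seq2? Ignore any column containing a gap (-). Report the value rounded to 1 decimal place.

71.9%

Excluding the 2 gap columns leaves 32 comparable sites.
The sequences differ at positions 1 (A/C), 6 (G/C), 9 (T/A), 13 (G/T), 17 (G/A), 19 (G/A), 23 (T/C), 29 (A/G), 31 (C/G).
23 of the 32 comparable sites match, so the percent identity is 23/32 × 100 = 71.9%.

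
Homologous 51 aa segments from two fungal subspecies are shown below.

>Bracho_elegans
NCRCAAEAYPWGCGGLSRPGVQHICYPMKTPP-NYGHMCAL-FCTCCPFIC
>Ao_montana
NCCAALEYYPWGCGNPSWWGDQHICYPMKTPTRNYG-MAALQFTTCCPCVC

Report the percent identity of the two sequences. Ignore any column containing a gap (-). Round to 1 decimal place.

70.8%

Excluding the 3 gap columns leaves 48 comparable sites.
Differing sites — 3:R/C; 4:C/A; 6:A/L; 8:A/Y; 15:G/N; 16:L/P; 18:R/W; 19:P/W; 21:V/D; 32:P/T; 39:C/A; 44:C/T; 49:F/C; 50:I/V.
34 of the 48 comparable sites match, so the percent identity is 34/48 × 100 = 70.8%.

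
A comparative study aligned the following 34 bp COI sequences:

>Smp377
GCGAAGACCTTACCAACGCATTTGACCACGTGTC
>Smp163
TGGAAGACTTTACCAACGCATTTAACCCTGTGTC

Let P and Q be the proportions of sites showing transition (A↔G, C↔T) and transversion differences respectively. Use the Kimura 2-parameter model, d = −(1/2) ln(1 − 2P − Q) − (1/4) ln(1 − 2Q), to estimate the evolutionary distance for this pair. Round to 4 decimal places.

Mismatches occur at site 1 (G/T, transversion), site 2 (C/G, transversion), site 9 (C/T, transition), site 24 (G/A, transition), site 28 (A/C, transversion), site 29 (C/T, transition).
Of the 6 differences, 3 transitions and 3 transversions over 34 sites: P = 3/34 = 0.088235, Q = 3/34 = 0.088235.
d = −0.5·ln(0.735295) − 0.25·ln(0.823530) = −0.5·(-0.307483) − 0.25·(-0.194155) = 0.2023.

0.2023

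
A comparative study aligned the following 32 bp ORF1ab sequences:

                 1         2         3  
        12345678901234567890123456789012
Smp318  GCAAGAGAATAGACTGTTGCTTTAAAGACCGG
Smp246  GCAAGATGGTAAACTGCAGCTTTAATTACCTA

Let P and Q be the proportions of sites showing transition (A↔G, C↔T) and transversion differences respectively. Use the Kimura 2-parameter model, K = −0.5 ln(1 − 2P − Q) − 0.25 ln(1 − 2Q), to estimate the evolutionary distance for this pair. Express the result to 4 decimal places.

0.4099

Mismatches occur at site 7 (G↔T, transversion), site 8 (A↔G, transition), site 9 (A↔G, transition), site 12 (G↔A, transition), site 17 (T↔C, transition), site 18 (T↔A, transversion), site 26 (A↔T, transversion), site 27 (G↔T, transversion), site 31 (G↔T, transversion), site 32 (G↔A, transition).
Of the 10 differences, 5 transitions and 5 transversions over 32 sites: P = 5/32 = 0.156250, Q = 5/32 = 0.156250.
d = −0.5·ln(0.531250) − 0.25·ln(0.687500) = −0.5·(-0.632523) − 0.25·(-0.374693) = 0.4099.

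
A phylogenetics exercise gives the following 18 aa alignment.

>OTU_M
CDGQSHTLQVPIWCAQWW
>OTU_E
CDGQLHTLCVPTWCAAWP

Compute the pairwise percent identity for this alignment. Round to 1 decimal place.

Mismatches occur at site 5 (S/L), site 9 (Q/C), site 12 (I/T), site 16 (Q/A), site 18 (W/P).
13 of the 18 sites match, so the percent identity is 13/18 × 100 = 72.2%.

72.2%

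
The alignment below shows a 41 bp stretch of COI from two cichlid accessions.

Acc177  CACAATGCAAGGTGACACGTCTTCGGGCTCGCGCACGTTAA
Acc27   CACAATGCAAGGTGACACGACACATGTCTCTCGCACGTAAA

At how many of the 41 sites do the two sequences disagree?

Differing sites — 20:T/A; 22:T/A; 23:T/C; 24:C/A; 25:G/T; 27:G/T; 31:G/T; 39:T/A.
That gives 8 mismatches out of 41 aligned sites, so the Hamming distance is 8.

8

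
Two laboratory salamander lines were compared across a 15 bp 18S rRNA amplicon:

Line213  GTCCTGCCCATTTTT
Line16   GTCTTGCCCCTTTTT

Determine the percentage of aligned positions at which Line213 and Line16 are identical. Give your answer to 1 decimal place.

86.7%

The sequences differ at positions 4 (C/T), 10 (A/C).
13 of the 15 sites match, so the percent identity is 13/15 × 100 = 86.7%.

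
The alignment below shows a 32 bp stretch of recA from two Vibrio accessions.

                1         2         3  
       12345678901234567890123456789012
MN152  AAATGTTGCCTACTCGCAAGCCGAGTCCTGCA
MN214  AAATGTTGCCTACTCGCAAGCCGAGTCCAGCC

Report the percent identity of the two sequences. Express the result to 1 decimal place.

The sequences differ at positions 29 (T/A), 32 (A/C).
30 of the 32 sites match, so the percent identity is 30/32 × 100 = 93.8%.

93.8%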